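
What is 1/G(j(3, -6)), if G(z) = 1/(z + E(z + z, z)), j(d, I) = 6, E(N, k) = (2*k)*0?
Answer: 6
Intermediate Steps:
E(N, k) = 0
G(z) = 1/z (G(z) = 1/(z + 0) = 1/z)
1/G(j(3, -6)) = 1/(1/6) = 1/(⅙) = 6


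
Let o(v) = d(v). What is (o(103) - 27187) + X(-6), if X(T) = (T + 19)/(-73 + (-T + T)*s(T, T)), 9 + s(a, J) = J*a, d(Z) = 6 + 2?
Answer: -1984080/73 ≈ -27179.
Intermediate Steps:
d(Z) = 8
s(a, J) = -9 + J*a
o(v) = 8
X(T) = -19/73 - T/73 (X(T) = (T + 19)/(-73 + (-T + T)*(-9 + T*T)) = (19 + T)/(-73 + 0*(-9 + T**2)) = (19 + T)/(-73 + 0) = (19 + T)/(-73) = (19 + T)*(-1/73) = -19/73 - T/73)
(o(103) - 27187) + X(-6) = (8 - 27187) + (-19/73 - 1/73*(-6)) = -27179 + (-19/73 + 6/73) = -27179 - 13/73 = -1984080/73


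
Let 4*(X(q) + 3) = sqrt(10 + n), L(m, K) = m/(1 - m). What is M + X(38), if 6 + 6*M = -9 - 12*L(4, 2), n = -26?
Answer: -17/6 + I ≈ -2.8333 + 1.0*I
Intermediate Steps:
X(q) = -3 + I (X(q) = -3 + sqrt(10 - 26)/4 = -3 + sqrt(-16)/4 = -3 + (4*I)/4 = -3 + I)
M = 1/6 (M = -1 + (-9 - (-12)*4/(-1 + 4))/6 = -1 + (-9 - (-12)*4/3)/6 = -1 + (-9 - 12*(-4/3))/6 = -1 + (-9 + 16)/6 = -1 + (1/6)*7 = -1 + 7/6 = 1/6 ≈ 0.16667)
M + X(38) = 1/6 + (-3 + I) = -17/6 + I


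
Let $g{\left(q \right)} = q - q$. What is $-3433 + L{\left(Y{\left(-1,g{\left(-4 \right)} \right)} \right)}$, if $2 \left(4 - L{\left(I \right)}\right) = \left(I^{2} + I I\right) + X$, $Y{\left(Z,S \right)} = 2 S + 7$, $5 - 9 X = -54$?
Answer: $- \frac{62663}{18} \approx -3481.3$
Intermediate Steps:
$g{\left(q \right)} = 0$
$X = \frac{59}{9}$ ($X = \frac{5}{9} - -6 = \frac{5}{9} + 6 = \frac{59}{9} \approx 6.5556$)
$Y{\left(Z,S \right)} = 7 + 2 S$
$L{\left(I \right)} = \frac{13}{18} - I^{2}$ ($L{\left(I \right)} = 4 - \frac{\left(I^{2} + I I\right) + \frac{59}{9}}{2} = 4 - \frac{\left(I^{2} + I^{2}\right) + \frac{59}{9}}{2} = 4 - \frac{2 I^{2} + \frac{59}{9}}{2} = 4 - \frac{\frac{59}{9} + 2 I^{2}}{2} = 4 - \left(\frac{59}{18} + I^{2}\right) = \frac{13}{18} - I^{2}$)
$-3433 + L{\left(Y{\left(-1,g{\left(-4 \right)} \right)} \right)} = -3433 + \left(\frac{13}{18} - \left(7 + 2 \cdot 0\right)^{2}\right) = -3433 + \left(\frac{13}{18} - \left(7 + 0\right)^{2}\right) = -3433 + \left(\frac{13}{18} - 7^{2}\right) = -3433 + \left(\frac{13}{18} - 49\right) = -3433 - \frac{869}{18} = - \frac{62663}{18}$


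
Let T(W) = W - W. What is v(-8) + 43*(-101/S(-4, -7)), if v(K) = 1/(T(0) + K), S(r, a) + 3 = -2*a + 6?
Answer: -34761/136 ≈ -255.60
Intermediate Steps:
T(W) = 0
S(r, a) = 3 - 2*a (S(r, a) = -3 + (-2*a + 6) = -3 + (6 - 2*a) = 3 - 2*a)
v(K) = 1/K (v(K) = 1/(0 + K) = 1/K)
v(-8) + 43*(-101/S(-4, -7)) = 1/(-8) + 43*(-101/(3 - 2*(-7))) = -⅛ + 43*(-101/(3 + 14)) = -⅛ + 43*(-101/17) = -⅛ - 4343/17 = -34761/136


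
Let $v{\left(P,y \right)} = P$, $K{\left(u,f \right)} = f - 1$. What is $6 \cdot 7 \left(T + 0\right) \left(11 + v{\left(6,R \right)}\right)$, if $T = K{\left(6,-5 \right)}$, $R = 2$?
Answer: $-4284$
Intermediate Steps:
$K{\left(u,f \right)} = -1 + f$ ($K{\left(u,f \right)} = f - 1 = -1 + f$)
$T = -6$ ($T = -1 - 5 = -6$)
$6 \cdot 7 \left(T + 0\right) \left(11 + v{\left(6,R \right)}\right) = 6 \cdot 7 \left(-6 + 0\right) \left(11 + 6\right) = 42 \left(\left(-6\right) 17\right) = 42 \left(-102\right) = -4284$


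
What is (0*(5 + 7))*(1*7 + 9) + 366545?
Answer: 366545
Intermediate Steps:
(0*(5 + 7))*(1*7 + 9) + 366545 = (0*12)*(7 + 9) + 366545 = 0*16 + 366545 = 0 + 366545 = 366545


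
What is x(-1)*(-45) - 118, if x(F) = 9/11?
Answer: -1703/11 ≈ -154.82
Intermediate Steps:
x(F) = 9/11 (x(F) = 9*(1/11) = 9/11)
x(-1)*(-45) - 118 = (9/11)*(-45) - 118 = -405/11 - 118 = -1703/11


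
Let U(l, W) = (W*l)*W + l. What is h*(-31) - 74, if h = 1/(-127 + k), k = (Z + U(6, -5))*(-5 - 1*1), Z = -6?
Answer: -75967/1027 ≈ -73.970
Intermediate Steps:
U(l, W) = l + l*W**2 (U(l, W) = l*W**2 + l = l + l*W**2)
k = -900 (k = (-6 + 6*(1 + (-5)**2))*(-5 - 1*1) = (-6 + 6*(1 + 25))*(-5 - 1) = (-6 + 6*26)*(-6) = (-6 + 156)*(-6) = 150*(-6) = -900)
h = -1/1027 (h = 1/(-127 - 900) = 1/(-1027) = -1/1027 ≈ -0.00097371)
h*(-31) - 74 = -1/1027*(-31) - 74 = 31/1027 - 74 = -75967/1027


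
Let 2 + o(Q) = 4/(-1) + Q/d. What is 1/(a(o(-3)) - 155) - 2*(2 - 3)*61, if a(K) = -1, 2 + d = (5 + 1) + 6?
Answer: 19031/156 ≈ 121.99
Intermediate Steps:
d = 10 (d = -2 + ((5 + 1) + 6) = -2 + (6 + 6) = -2 + 12 = 10)
o(Q) = -6 + Q/10 (o(Q) = -2 + (4/(-1) + Q/10) = -2 + (4*(-1) + Q*(1/10)) = -2 + (-4 + Q/10) = -6 + Q/10)
1/(a(o(-3)) - 155) - 2*(2 - 3)*61 = 1/(-1 - 155) - 2*(2 - 3)*61 = 1/(-156) - 2*(-1)*61 = -1/156 + 2*61 = -1/156 + 122 = 19031/156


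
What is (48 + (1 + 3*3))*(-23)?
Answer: -1334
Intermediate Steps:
(48 + (1 + 3*3))*(-23) = (48 + (1 + 9))*(-23) = (48 + 10)*(-23) = 58*(-23) = -1334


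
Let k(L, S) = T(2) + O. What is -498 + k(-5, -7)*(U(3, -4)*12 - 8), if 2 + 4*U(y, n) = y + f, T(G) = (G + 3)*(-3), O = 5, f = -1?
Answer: -418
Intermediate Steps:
T(G) = -9 - 3*G (T(G) = (3 + G)*(-3) = -9 - 3*G)
U(y, n) = -3/4 + y/4 (U(y, n) = -1/2 + (y - 1)/4 = -1/2 + (-1 + y)/4 = -1/2 + (-1/4 + y/4) = -3/4 + y/4)
k(L, S) = -10 (k(L, S) = (-9 - 3*2) + 5 = (-9 - 6) + 5 = -15 + 5 = -10)
-498 + k(-5, -7)*(U(3, -4)*12 - 8) = -498 - 10*((-3/4 + (1/4)*3)*12 - 8) = -498 - 10*((-3/4 + 3/4)*12 - 8) = -498 - 10*(0*12 - 8) = -498 - 10*(0 - 8) = -498 - 10*(-8) = -498 + 80 = -418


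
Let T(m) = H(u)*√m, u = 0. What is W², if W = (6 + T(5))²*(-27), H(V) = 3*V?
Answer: 944784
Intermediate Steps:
T(m) = 0 (T(m) = (3*0)*√m = 0*√m = 0)
W = -972 (W = (6 + 0)²*(-27) = 6²*(-27) = 36*(-27) = -972)
W² = (-972)² = 944784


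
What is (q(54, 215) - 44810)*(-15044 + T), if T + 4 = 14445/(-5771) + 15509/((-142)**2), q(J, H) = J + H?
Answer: 78003941350108473/116366444 ≈ 6.7033e+8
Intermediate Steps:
q(J, H) = H + J
T = -667232317/116366444 (T = -4 + (14445/(-5771) + 15509/((-142)**2)) = -4 + (14445*(-1/5771) + 15509/20164) = -4 + (-14445/5771 + 15509*(1/20164)) = -4 + (-14445/5771 + 15509/20164) = -4 - 201766541/116366444 = -667232317/116366444 ≈ -5.7339)
(q(54, 215) - 44810)*(-15044 + T) = ((215 + 54) - 44810)*(-15044 - 667232317/116366444) = (269 - 44810)*(-1751284015853/116366444) = -44541*(-1751284015853/116366444) = 78003941350108473/116366444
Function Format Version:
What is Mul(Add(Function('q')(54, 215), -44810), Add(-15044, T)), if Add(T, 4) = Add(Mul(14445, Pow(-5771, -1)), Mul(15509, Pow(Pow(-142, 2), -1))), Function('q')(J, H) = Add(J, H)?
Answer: Rational(78003941350108473, 116366444) ≈ 6.7033e+8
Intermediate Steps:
Function('q')(J, H) = Add(H, J)
T = Rational(-667232317, 116366444) (T = Add(-4, Add(Mul(14445, Pow(-5771, -1)), Mul(15509, Pow(Pow(-142, 2), -1)))) = Add(-4, Add(Mul(14445, Rational(-1, 5771)), Mul(15509, Pow(20164, -1)))) = Add(-4, Add(Rational(-14445, 5771), Mul(15509, Rational(1, 20164)))) = Add(-4, Add(Rational(-14445, 5771), Rational(15509, 20164))) = Add(-4, Rational(-201766541, 116366444)) = Rational(-667232317, 116366444) ≈ -5.7339)
Mul(Add(Function('q')(54, 215), -44810), Add(-15044, T)) = Mul(Add(Add(215, 54), -44810), Add(-15044, Rational(-667232317, 116366444))) = Mul(Add(269, -44810), Rational(-1751284015853, 116366444)) = Mul(-44541, Rational(-1751284015853, 116366444)) = Rational(78003941350108473, 116366444)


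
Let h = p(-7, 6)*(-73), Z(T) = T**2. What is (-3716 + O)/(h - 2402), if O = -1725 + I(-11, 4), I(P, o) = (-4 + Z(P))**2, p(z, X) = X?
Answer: -1031/355 ≈ -2.9042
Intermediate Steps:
I(P, o) = (-4 + P**2)**2
h = -438 (h = 6*(-73) = -438)
O = 11964 (O = -1725 + (-4 + (-11)**2)**2 = -1725 + (-4 + 121)**2 = -1725 + 117**2 = -1725 + 13689 = 11964)
(-3716 + O)/(h - 2402) = (-3716 + 11964)/(-438 - 2402) = 8248/(-2840) = 8248*(-1/2840) = -1031/355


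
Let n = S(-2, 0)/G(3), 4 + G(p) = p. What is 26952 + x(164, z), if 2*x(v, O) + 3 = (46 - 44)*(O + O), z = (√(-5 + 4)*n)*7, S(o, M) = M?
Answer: 53901/2 ≈ 26951.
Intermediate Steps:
G(p) = -4 + p
n = 0 (n = 0/(-4 + 3) = 0/(-1) = 0*(-1) = 0)
z = 0 (z = (√(-5 + 4)*0)*7 = (√(-1)*0)*7 = (I*0)*7 = 0*7 = 0)
x(v, O) = -3/2 + 2*O (x(v, O) = -3/2 + ((46 - 44)*(O + O))/2 = -3/2 + (2*(2*O))/2 = -3/2 + (4*O)/2 = -3/2 + 2*O)
26952 + x(164, z) = 26952 + (-3/2 + 2*0) = 26952 + (-3/2 + 0) = 26952 - 3/2 = 53901/2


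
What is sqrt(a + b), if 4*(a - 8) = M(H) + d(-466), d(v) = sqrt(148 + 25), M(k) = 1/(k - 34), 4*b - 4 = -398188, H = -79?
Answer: sqrt(-5084003001 + 12769*sqrt(173))/226 ≈ 315.49*I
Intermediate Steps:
b = -99546 (b = 1 + (1/4)*(-398188) = 1 - 99547 = -99546)
M(k) = 1/(-34 + k)
d(v) = sqrt(173)
a = 3615/452 + sqrt(173)/4 (a = 8 + (1/(-34 - 79) + sqrt(173))/4 = 8 + (1/(-113) + sqrt(173))/4 = 8 + (-1/113 + sqrt(173))/4 = 8 + (-1/452 + sqrt(173)/4) = 3615/452 + sqrt(173)/4 ≈ 11.286)
sqrt(a + b) = sqrt((3615/452 + sqrt(173)/4) - 99546) = sqrt(-44991177/452 + sqrt(173)/4)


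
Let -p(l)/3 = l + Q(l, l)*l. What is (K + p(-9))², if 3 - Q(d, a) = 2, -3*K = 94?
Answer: 4624/9 ≈ 513.78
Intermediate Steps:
K = -94/3 (K = -⅓*94 = -94/3 ≈ -31.333)
Q(d, a) = 1 (Q(d, a) = 3 - 1*2 = 3 - 2 = 1)
p(l) = -6*l (p(l) = -3*(l + 1*l) = -3*(l + l) = -6*l)
(K + p(-9))² = (-94/3 - 6*(-9))² = (-94/3 + 54)² = (68/3)² = 4624/9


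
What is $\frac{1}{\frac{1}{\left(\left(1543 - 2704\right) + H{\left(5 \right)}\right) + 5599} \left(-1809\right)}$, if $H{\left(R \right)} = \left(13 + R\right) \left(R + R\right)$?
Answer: $- \frac{4618}{1809} \approx -2.5528$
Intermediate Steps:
$H{\left(R \right)} = 2 R \left(13 + R\right)$ ($H{\left(R \right)} = \left(13 + R\right) 2 R = 2 R \left(13 + R\right)$)
$\frac{1}{\frac{1}{\left(\left(1543 - 2704\right) + H{\left(5 \right)}\right) + 5599} \left(-1809\right)} = \frac{1}{\frac{1}{\left(\left(1543 - 2704\right) + 2 \cdot 5 \left(13 + 5\right)\right) + 5599} \left(-1809\right)} = \frac{1}{\frac{1}{\left(-1161 + 2 \cdot 5 \cdot 18\right) + 5599}} \left(- \frac{1}{1809}\right) = \frac{1}{\frac{1}{\left(-1161 + 180\right) + 5599}} \left(- \frac{1}{1809}\right) = \frac{1}{\frac{1}{-981 + 5599}} \left(- \frac{1}{1809}\right) = \frac{1}{\frac{1}{4618}} \left(- \frac{1}{1809}\right) = 4618 \left(- \frac{1}{1809}\right) = - \frac{4618}{1809}$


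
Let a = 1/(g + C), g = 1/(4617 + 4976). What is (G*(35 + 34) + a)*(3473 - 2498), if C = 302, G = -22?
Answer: -4287824261175/2897087 ≈ -1.4800e+6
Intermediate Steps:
g = 1/9593 ≈ 0.00010424
a = 9593/2897087 (a = 1/(1/9593 + 302) = 1/(2897087/9593) = 9593/2897087 ≈ 0.0033113)
(G*(35 + 34) + a)*(3473 - 2498) = (-22*(35 + 34) + 9593/2897087)*(3473 - 2498) = (-22*69 + 9593/2897087)*975 = (-1518 + 9593/2897087)*975 = -4397768473/2897087*975 = -4287824261175/2897087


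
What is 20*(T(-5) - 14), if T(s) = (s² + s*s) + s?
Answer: 620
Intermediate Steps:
T(s) = s + 2*s² (T(s) = (s² + s²) + s = 2*s² + s = s + 2*s²)
20*(T(-5) - 14) = 20*(-5*(1 + 2*(-5)) - 14) = 20*(-5*(1 - 10) - 14) = 20*(-5*(-9) - 14) = 20*(45 - 14) = 20*31 = 620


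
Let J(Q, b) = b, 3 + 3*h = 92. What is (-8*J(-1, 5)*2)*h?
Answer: -7120/3 ≈ -2373.3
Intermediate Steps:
h = 89/3 (h = -1 + (⅓)*92 = -1 + 92/3 = 89/3 ≈ 29.667)
(-8*J(-1, 5)*2)*h = (-8*5*2)*(89/3) = -40*2*(89/3) = -80*89/3 = -7120/3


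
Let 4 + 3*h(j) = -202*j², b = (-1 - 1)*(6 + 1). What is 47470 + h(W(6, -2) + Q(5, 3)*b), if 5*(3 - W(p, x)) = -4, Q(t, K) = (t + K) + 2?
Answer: -90119572/75 ≈ -1.2016e+6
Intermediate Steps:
b = -14 (b = -2*7 = -14)
Q(t, K) = 2 + K + t (Q(t, K) = (K + t) + 2 = 2 + K + t)
W(p, x) = 19/5 (W(p, x) = 3 - ⅕*(-4) = 3 + ⅘ = 19/5)
h(j) = -4/3 - 202*j²/3 (h(j) = -4/3 + (-202*j²)/3 = -4/3 - 202*j²/3)
47470 + h(W(6, -2) + Q(5, 3)*b) = 47470 + (-4/3 - 202*(19/5 + (2 + 3 + 5)*(-14))²/3) = 47470 + (-4/3 - 202*(19/5 + 10*(-14))²/3) = 47470 + (-4/3 - 202*(19/5 - 140)²/3) = 47470 + (-4/3 - 202*(-681/5)²/3) = 47470 + (-4/3 - 202/3*463761/25) = 47470 + (-4/3 - 31226574/25) = 47470 - 93679822/75 = -90119572/75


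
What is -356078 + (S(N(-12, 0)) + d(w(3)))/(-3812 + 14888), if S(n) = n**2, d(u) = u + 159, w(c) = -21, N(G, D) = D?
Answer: -657319965/1846 ≈ -3.5608e+5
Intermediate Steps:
d(u) = 159 + u
-356078 + (S(N(-12, 0)) + d(w(3)))/(-3812 + 14888) = -356078 + (0**2 + (159 - 21))/(-3812 + 14888) = -356078 + (0 + 138)/11076 = -356078 + 138*(1/11076) = -356078 + 23/1846 = -657319965/1846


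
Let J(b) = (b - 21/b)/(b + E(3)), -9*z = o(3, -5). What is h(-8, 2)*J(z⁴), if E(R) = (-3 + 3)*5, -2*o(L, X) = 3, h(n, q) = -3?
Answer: 105815805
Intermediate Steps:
o(L, X) = -3/2 (o(L, X) = -½*3 = -3/2)
E(R) = 0 (E(R) = 0*5 = 0)
z = ⅙ (z = -⅑*(-3/2) = ⅙ ≈ 0.16667)
J(b) = (b - 21/b)/b (J(b) = (b - 21/b)/(b + 0) = (b - 21/b)/b)
h(-8, 2)*J(z⁴) = -3*(1 - 21/((⅙)⁴)²) = -3*(1 - 21/1296⁻²) = -3*(1 - 21*1679616) = -3*(1 - 35271936) = -3*(-35271935) = 105815805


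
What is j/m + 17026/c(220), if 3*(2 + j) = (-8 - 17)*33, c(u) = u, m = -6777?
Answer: 57723071/745470 ≈ 77.432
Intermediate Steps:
j = -277 (j = -2 + ((-8 - 17)*33)/3 = -2 + (-25*33)/3 = -2 + (⅓)*(-825) = -2 - 275 = -277)
j/m + 17026/c(220) = -277/(-6777) + 17026/220 = -277*(-1/6777) + 17026*(1/220) = 277/6777 + 8513/110 = 57723071/745470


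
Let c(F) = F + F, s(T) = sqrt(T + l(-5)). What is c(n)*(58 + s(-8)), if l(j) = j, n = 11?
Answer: 1276 + 22*I*sqrt(13) ≈ 1276.0 + 79.322*I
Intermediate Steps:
s(T) = sqrt(-5 + T) (s(T) = sqrt(T - 5) = sqrt(-5 + T))
c(F) = 2*F
c(n)*(58 + s(-8)) = (2*11)*(58 + sqrt(-5 - 8)) = 22*(58 + sqrt(-13)) = 22*(58 + I*sqrt(13)) = 1276 + 22*I*sqrt(13)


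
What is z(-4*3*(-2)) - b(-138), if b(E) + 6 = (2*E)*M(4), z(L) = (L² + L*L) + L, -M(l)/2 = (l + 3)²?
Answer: -25866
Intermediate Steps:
M(l) = -2*(3 + l)² (M(l) = -2*(l + 3)² = -2*(3 + l)²)
z(L) = L + 2*L² (z(L) = (L² + L²) + L = 2*L² + L = L + 2*L²)
b(E) = -6 - 196*E (b(E) = -6 + (2*E)*(-2*(3 + 4)²) = -6 + (2*E)*(-2*7²) = -6 + (2*E)*(-2*49) = -6 + (2*E)*(-98) = -6 - 196*E)
z(-4*3*(-2)) - b(-138) = (-4*3*(-2))*(1 + 2*(-4*3*(-2))) - (-6 - 196*(-138)) = (-12*(-2))*(1 + 2*(-12*(-2))) - (-6 + 27048) = 24*(1 + 2*24) - 1*27042 = 24*(1 + 48) - 27042 = 24*49 - 27042 = 1176 - 27042 = -25866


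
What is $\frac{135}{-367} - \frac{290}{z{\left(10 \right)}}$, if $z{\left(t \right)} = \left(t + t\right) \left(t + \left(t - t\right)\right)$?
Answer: $- \frac{13343}{7340} \approx -1.8178$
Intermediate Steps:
$z{\left(t \right)} = 2 t^{2}$ ($z{\left(t \right)} = 2 t \left(t + 0\right) = 2 t t = 2 t^{2}$)
$\frac{135}{-367} - \frac{290}{z{\left(10 \right)}} = \frac{135}{-367} - \frac{290}{2 \cdot 10^{2}} = 135 \left(- \frac{1}{367}\right) - \frac{290}{2 \cdot 100} = - \frac{135}{367} - \frac{290}{200} = - \frac{135}{367} - \frac{29}{20} = - \frac{13343}{7340}$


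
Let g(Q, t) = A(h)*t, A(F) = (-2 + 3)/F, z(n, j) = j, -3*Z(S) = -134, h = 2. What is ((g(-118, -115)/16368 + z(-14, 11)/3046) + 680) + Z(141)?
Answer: 36129658727/49856928 ≈ 724.67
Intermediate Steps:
Z(S) = 134/3 (Z(S) = -⅓*(-134) = 134/3)
A(F) = 1/F
g(Q, t) = t/2
((g(-118, -115)/16368 + z(-14, 11)/3046) + 680) + Z(141) = ((((½)*(-115))/16368 + 11/3046) + 680) + 134/3 = ((-115/2*1/16368 + 11*(1/3046)) + 680) + 134/3 = ((-115/32736 + 11/3046) + 680) + 134/3 = (4903/49856928 + 680) + 134/3 = 33902715943/49856928 + 134/3 = 36129658727/49856928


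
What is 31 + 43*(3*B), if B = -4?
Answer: -485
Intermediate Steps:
31 + 43*(3*B) = 31 + 43*(3*(-4)) = 31 + 43*(-12) = 31 - 516 = -485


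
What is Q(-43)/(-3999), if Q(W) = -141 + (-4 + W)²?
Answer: -2068/3999 ≈ -0.51713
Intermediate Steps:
Q(-43)/(-3999) = (-141 + (-4 - 43)²)/(-3999) = (-141 + (-47)²)*(-1/3999) = (-141 + 2209)*(-1/3999) = 2068*(-1/3999) = -2068/3999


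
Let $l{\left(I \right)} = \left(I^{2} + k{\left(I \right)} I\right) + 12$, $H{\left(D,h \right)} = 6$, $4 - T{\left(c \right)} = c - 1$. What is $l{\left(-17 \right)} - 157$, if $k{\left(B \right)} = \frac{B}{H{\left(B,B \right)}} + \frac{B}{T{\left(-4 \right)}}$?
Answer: $\frac{4037}{18} \approx 224.28$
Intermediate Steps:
$T{\left(c \right)} = 5 - c$ ($T{\left(c \right)} = 4 - \left(c - 1\right) = 4 - \left(-1 + c\right) = 5 - c$)
$k{\left(B \right)} = \frac{5 B}{18}$ ($k{\left(B \right)} = \frac{B}{6} + \frac{B}{5 - -4} = B \frac{1}{6} + \frac{B}{5 + 4} = \frac{B}{6} + \frac{B}{9} = \frac{5 B}{18}$)
$l{\left(I \right)} = 12 + \frac{23 I^{2}}{18}$ ($l{\left(I \right)} = \left(I^{2} + \frac{5 I}{18} I\right) + 12 = \left(I^{2} + \frac{5 I^{2}}{18}\right) + 12 = \frac{23 I^{2}}{18} + 12 = 12 + \frac{23 I^{2}}{18}$)
$l{\left(-17 \right)} - 157 = \left(12 + \frac{23 \left(-17\right)^{2}}{18}\right) - 157 = \left(12 + \frac{23}{18} \cdot 289\right) - 157 = \left(12 + \frac{6647}{18}\right) - 157 = \frac{6863}{18} - 157 = \frac{4037}{18}$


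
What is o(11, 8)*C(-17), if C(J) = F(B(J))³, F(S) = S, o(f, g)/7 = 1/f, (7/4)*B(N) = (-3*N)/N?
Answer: -1728/539 ≈ -3.2059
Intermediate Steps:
B(N) = -12/7 (B(N) = 4*((-3*N)/N)/7 = (4/7)*(-3) = -12/7)
o(f, g) = 7/f
C(J) = -1728/343 (C(J) = (-12/7)³ = -1728/343)
o(11, 8)*C(-17) = (7/11)*(-1728/343) = -1728/539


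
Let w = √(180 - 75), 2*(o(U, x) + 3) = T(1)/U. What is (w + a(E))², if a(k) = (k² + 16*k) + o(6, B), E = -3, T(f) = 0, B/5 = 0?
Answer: (-42 + √105)² ≈ 1008.3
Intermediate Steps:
B = 0 (B = 5*0 = 0)
o(U, x) = -3 (o(U, x) = -3 + (0/U)/2 = -3 + (½)*0 = -3 + 0 = -3)
w = √105 ≈ 10.247
a(k) = -3 + k² + 16*k (a(k) = (k² + 16*k) - 3 = -3 + k² + 16*k)
(w + a(E))² = (√105 + (-3 + (-3)² + 16*(-3)))² = (√105 + (-3 + 9 - 48))² = (√105 - 42)² = (-42 + √105)²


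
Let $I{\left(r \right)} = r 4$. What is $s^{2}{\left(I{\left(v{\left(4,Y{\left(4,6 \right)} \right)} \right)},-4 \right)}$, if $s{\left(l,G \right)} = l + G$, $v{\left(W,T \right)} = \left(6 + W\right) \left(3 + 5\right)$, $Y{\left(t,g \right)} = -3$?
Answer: $99856$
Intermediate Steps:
$v{\left(W,T \right)} = 48 + 8 W$ ($v{\left(W,T \right)} = \left(6 + W\right) 8 = 48 + 8 W$)
$I{\left(r \right)} = 4 r$
$s{\left(l,G \right)} = G + l$
$s^{2}{\left(I{\left(v{\left(4,Y{\left(4,6 \right)} \right)} \right)},-4 \right)} = \left(-4 + 4 \left(48 + 8 \cdot 4\right)\right)^{2} = \left(-4 + 4 \left(48 + 32\right)\right)^{2} = \left(-4 + 4 \cdot 80\right)^{2} = \left(-4 + 320\right)^{2} = 316^{2} = 99856$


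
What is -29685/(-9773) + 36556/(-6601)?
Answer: -161311103/64511573 ≈ -2.5005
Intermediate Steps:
-29685/(-9773) + 36556/(-6601) = -29685*(-1/9773) + 36556*(-1/6601) = 29685/9773 - 36556/6601 = -161311103/64511573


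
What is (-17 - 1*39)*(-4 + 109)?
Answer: -5880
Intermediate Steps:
(-17 - 1*39)*(-4 + 109) = (-17 - 39)*105 = -56*105 = -5880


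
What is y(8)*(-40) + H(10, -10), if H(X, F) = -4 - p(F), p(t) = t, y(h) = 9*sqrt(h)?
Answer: 6 - 720*sqrt(2) ≈ -1012.2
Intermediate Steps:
H(X, F) = -4 - F
y(8)*(-40) + H(10, -10) = (9*sqrt(8))*(-40) + (-4 - 1*(-10)) = (9*(2*sqrt(2)))*(-40) + (-4 + 10) = (18*sqrt(2))*(-40) + 6 = -720*sqrt(2) + 6 = 6 - 720*sqrt(2)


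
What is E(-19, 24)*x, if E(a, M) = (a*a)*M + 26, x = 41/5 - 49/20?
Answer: 99935/2 ≈ 49968.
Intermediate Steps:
x = 23/4 (x = 41*(⅕) - 49*1/20 = 41/5 - 49/20 = 23/4 ≈ 5.7500)
E(a, M) = 26 + M*a² (E(a, M) = a²*M + 26 = M*a² + 26 = 26 + M*a²)
E(-19, 24)*x = (26 + 24*(-19)²)*(23/4) = (26 + 24*361)*(23/4) = (26 + 8664)*(23/4) = 8690*(23/4) = 99935/2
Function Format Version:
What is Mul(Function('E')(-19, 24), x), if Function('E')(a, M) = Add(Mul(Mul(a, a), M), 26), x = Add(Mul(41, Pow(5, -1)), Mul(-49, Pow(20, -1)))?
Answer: Rational(99935, 2) ≈ 49968.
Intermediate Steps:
x = Rational(23, 4) (x = Add(Mul(41, Rational(1, 5)), Mul(-49, Rational(1, 20))) = Add(Rational(41, 5), Rational(-49, 20)) = Rational(23, 4) ≈ 5.7500)
Function('E')(a, M) = Add(26, Mul(M, Pow(a, 2))) (Function('E')(a, M) = Add(Mul(Pow(a, 2), M), 26) = Add(Mul(M, Pow(a, 2)), 26) = Add(26, Mul(M, Pow(a, 2))))
Mul(Function('E')(-19, 24), x) = Mul(Add(26, Mul(24, Pow(-19, 2))), Rational(23, 4)) = Mul(Add(26, Mul(24, 361)), Rational(23, 4)) = Mul(Add(26, 8664), Rational(23, 4)) = Mul(8690, Rational(23, 4)) = Rational(99935, 2)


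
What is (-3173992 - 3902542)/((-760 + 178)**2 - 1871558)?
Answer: 3538267/766417 ≈ 4.6166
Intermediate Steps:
(-3173992 - 3902542)/((-760 + 178)**2 - 1871558) = -7076534/((-582)**2 - 1871558) = -7076534/(338724 - 1871558) = -7076534/(-1532834) = -7076534*(-1/1532834) = 3538267/766417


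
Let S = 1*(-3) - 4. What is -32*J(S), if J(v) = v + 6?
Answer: 32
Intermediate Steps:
S = -7 (S = -3 - 4 = -7)
J(v) = 6 + v
-32*J(S) = -32*(6 - 7) = -32*(-1) = 32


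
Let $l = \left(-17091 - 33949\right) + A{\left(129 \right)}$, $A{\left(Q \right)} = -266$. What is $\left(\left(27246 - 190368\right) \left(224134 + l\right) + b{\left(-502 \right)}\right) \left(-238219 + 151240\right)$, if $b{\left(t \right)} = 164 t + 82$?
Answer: $2452123385037498$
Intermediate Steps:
$b{\left(t \right)} = 82 + 164 t$
$l = -51306$ ($l = \left(-17091 - 33949\right) - 266 = -51040 - 266 = -51306$)
$\left(\left(27246 - 190368\right) \left(224134 + l\right) + b{\left(-502 \right)}\right) \left(-238219 + 151240\right) = \left(\left(27246 - 190368\right) \left(224134 - 51306\right) + \left(82 + 164 \left(-502\right)\right)\right) \left(-238219 + 151240\right) = \left(\left(-163122\right) 172828 + \left(82 - 82328\right)\right) \left(-86979\right) = \left(-28192049016 - 82246\right) \left(-86979\right) = \left(-28192131262\right) \left(-86979\right) = 2452123385037498$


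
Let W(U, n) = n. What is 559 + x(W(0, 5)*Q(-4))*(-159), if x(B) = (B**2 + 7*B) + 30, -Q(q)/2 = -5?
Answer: -457361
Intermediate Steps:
Q(q) = 10 (Q(q) = -2*(-5) = 10)
x(B) = 30 + B**2 + 7*B
559 + x(W(0, 5)*Q(-4))*(-159) = 559 + (30 + (5*10)**2 + 7*(5*10))*(-159) = 559 + (30 + 50**2 + 7*50)*(-159) = 559 + (30 + 2500 + 350)*(-159) = 559 + 2880*(-159) = 559 - 457920 = -457361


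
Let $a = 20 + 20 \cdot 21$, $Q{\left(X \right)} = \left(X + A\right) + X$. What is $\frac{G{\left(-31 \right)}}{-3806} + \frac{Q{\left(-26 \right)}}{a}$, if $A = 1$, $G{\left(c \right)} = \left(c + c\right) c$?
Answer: $- \frac{47263}{76120} \approx -0.6209$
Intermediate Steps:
$G{\left(c \right)} = 2 c^{2}$ ($G{\left(c \right)} = 2 c c = 2 c^{2}$)
$Q{\left(X \right)} = 1 + 2 X$ ($Q{\left(X \right)} = \left(X + 1\right) + X = \left(1 + X\right) + X = 1 + 2 X$)
$a = 440$ ($a = 20 + 420 = 440$)
$\frac{G{\left(-31 \right)}}{-3806} + \frac{Q{\left(-26 \right)}}{a} = \frac{2 \left(-31\right)^{2}}{-3806} + \frac{1 + 2 \left(-26\right)}{440} = 2 \cdot 961 \left(- \frac{1}{3806}\right) + \left(1 - 52\right) \frac{1}{440} = 1922 \left(- \frac{1}{3806}\right) - \frac{51}{440} = - \frac{961}{1903} - \frac{51}{440} = - \frac{47263}{76120}$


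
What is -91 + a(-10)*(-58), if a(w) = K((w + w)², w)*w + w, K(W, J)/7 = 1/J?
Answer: 83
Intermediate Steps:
K(W, J) = 7/J
a(w) = 7 + w (a(w) = (7/w)*w + w = 7 + w)
-91 + a(-10)*(-58) = -91 + (7 - 10)*(-58) = -91 - 3*(-58) = -91 + 174 = 83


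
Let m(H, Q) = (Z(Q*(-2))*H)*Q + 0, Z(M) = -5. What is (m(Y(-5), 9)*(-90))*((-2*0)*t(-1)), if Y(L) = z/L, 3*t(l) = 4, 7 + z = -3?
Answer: 0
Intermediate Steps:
z = -10 (z = -7 - 3 = -10)
t(l) = 4/3 (t(l) = (⅓)*4 = 4/3)
Y(L) = -10/L
m(H, Q) = -5*H*Q (m(H, Q) = (-5*H)*Q + 0 = -5*H*Q + 0 = -5*H*Q)
(m(Y(-5), 9)*(-90))*((-2*0)*t(-1)) = (-5*(-10/(-5))*9*(-90))*(-2*0*(4/3)) = (-5*(-10*(-⅕))*9*(-90))*(0*(4/3)) = (-5*2*9*(-90))*0 = -90*(-90)*0 = 8100*0 = 0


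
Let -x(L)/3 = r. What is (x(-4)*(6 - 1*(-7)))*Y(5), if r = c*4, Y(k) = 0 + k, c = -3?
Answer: 2340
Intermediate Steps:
Y(k) = k
r = -12 (r = -3*4 = -12)
x(L) = 36 (x(L) = -3*(-12) = 36)
(x(-4)*(6 - 1*(-7)))*Y(5) = (36*(6 - 1*(-7)))*5 = (36*(6 + 7))*5 = (36*13)*5 = 468*5 = 2340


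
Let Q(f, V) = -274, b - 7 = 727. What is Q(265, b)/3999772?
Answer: -137/1999886 ≈ -6.8504e-5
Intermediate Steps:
b = 734 (b = 7 + 727 = 734)
Q(265, b)/3999772 = -274/3999772 = -274*1/3999772 = -137/1999886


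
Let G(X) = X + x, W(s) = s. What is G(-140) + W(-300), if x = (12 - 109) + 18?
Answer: -519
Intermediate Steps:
x = -79 (x = -97 + 18 = -79)
G(X) = -79 + X (G(X) = X - 79 = -79 + X)
G(-140) + W(-300) = (-79 - 140) - 300 = -219 - 300 = -519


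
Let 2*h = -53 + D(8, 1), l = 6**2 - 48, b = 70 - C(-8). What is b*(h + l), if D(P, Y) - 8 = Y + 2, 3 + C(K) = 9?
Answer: -2112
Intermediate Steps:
C(K) = 6 (C(K) = -3 + 9 = 6)
b = 64 (b = 70 - 1*6 = 70 - 6 = 64)
D(P, Y) = 10 + Y (D(P, Y) = 8 + (Y + 2) = 8 + (2 + Y) = 10 + Y)
l = -12 (l = 36 - 48 = -12)
h = -21 (h = (-53 + (10 + 1))/2 = (-53 + 11)/2 = (1/2)*(-42) = -21)
b*(h + l) = 64*(-21 - 12) = 64*(-33) = -2112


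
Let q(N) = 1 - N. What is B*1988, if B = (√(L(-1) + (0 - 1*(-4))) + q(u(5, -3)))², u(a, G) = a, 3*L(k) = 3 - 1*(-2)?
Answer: 129220/3 - 15904*√51/3 ≈ 5214.2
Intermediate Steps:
L(k) = 5/3 (L(k) = (3 - 1*(-2))/3 = (3 + 2)/3 = (⅓)*5 = 5/3)
B = (-4 + √51/3)² (B = (√(5/3 + (0 - 1*(-4))) + (1 - 1*5))² = (√(5/3 + (0 + 4)) + (1 - 5))² = (√(5/3 + 4) - 4)² = (√(17/3) - 4)² = (√51/3 - 4)² = (-4 + √51/3)² ≈ 2.6229)
B*1988 = ((12 - √51)²/9)*1988 = 1988*(12 - √51)²/9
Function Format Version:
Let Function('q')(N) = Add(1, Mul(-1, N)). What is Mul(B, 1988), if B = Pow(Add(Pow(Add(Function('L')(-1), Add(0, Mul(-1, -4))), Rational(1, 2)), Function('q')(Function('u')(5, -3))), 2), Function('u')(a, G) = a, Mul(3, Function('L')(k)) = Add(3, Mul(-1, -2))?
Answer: Add(Rational(129220, 3), Mul(Rational(-15904, 3), Pow(51, Rational(1, 2)))) ≈ 5214.2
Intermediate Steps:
Function('L')(k) = Rational(5, 3) (Function('L')(k) = Mul(Rational(1, 3), Add(3, Mul(-1, -2))) = Mul(Rational(1, 3), Add(3, 2)) = Mul(Rational(1, 3), 5) = Rational(5, 3))
B = Pow(Add(-4, Mul(Rational(1, 3), Pow(51, Rational(1, 2)))), 2) (B = Pow(Add(Pow(Add(Rational(5, 3), Add(0, Mul(-1, -4))), Rational(1, 2)), Add(1, Mul(-1, 5))), 2) = Pow(Add(Pow(Add(Rational(5, 3), Add(0, 4)), Rational(1, 2)), Add(1, -5)), 2) = Pow(Add(Pow(Add(Rational(5, 3), 4), Rational(1, 2)), -4), 2) = Pow(Add(Pow(Rational(17, 3), Rational(1, 2)), -4), 2) = Pow(Add(Mul(Rational(1, 3), Pow(51, Rational(1, 2))), -4), 2) = Pow(Add(-4, Mul(Rational(1, 3), Pow(51, Rational(1, 2)))), 2) ≈ 2.6229)
Mul(B, 1988) = Mul(Mul(Rational(1, 9), Pow(Add(12, Mul(-1, Pow(51, Rational(1, 2)))), 2)), 1988) = Mul(Rational(1988, 9), Pow(Add(12, Mul(-1, Pow(51, Rational(1, 2)))), 2))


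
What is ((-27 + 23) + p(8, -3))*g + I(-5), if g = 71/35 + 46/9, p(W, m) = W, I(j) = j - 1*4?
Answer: 6161/315 ≈ 19.559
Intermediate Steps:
I(j) = -4 + j (I(j) = j - 4 = -4 + j)
g = 2249/315 (g = 71*(1/35) + 46*(⅑) = 71/35 + 46/9 = 2249/315 ≈ 7.1397)
((-27 + 23) + p(8, -3))*g + I(-5) = ((-27 + 23) + 8)*(2249/315) + (-4 - 5) = (-4 + 8)*(2249/315) - 9 = 4*(2249/315) - 9 = 8996/315 - 9 = 6161/315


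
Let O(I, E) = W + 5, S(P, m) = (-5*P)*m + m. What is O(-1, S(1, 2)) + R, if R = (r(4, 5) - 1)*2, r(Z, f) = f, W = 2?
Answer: 15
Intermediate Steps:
S(P, m) = m - 5*P*m (S(P, m) = -5*P*m + m = m - 5*P*m)
O(I, E) = 7 (O(I, E) = 2 + 5 = 7)
R = 8 (R = (5 - 1)*2 = 4*2 = 8)
O(-1, S(1, 2)) + R = 7 + 8 = 15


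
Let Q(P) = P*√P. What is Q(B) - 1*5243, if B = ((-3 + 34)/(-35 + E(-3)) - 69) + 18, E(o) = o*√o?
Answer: -5243 + (-(1816 + 153*I*√3)/(35 + 3*I*√3))^(3/2) ≈ -5244.4 - 373.53*I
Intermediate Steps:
E(o) = o^(3/2)
B = -51 + 31/(-35 - 3*I*√3) (B = ((-3 + 34)/(-35 + (-3)^(3/2)) - 69) + 18 = (31/(-35 - 3*I*√3) - 69) + 18 = (-69 + 31/(-35 - 3*I*√3)) + 18 = -51 + 31/(-35 - 3*I*√3) ≈ -51.867 + 0.12866*I)
Q(P) = P^(3/2)
Q(B) - 1*5243 = ((-153*√3 + 1816*I)/(-35*I + 3*√3))^(3/2) - 1*5243 = ((-153*√3 + 1816*I)/(-35*I + 3*√3))^(3/2) - 5243 = -5243 + ((-153*√3 + 1816*I)/(-35*I + 3*√3))^(3/2)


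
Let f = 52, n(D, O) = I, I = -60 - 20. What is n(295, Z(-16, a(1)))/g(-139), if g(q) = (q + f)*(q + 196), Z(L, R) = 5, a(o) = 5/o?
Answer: 80/4959 ≈ 0.016132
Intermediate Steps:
I = -80
n(D, O) = -80
g(q) = (52 + q)*(196 + q) (g(q) = (q + 52)*(q + 196) = (52 + q)*(196 + q))
n(295, Z(-16, a(1)))/g(-139) = -80/(10192 + (-139)**2 + 248*(-139)) = -80/(10192 + 19321 - 34472) = -80/(-4959) = -80*(-1/4959) = 80/4959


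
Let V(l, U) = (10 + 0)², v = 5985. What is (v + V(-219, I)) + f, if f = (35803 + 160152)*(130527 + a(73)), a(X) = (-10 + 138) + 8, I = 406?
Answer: 25604074250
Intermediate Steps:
V(l, U) = 100 (V(l, U) = 10² = 100)
a(X) = 136 (a(X) = 128 + 8 = 136)
f = 25604068165 (f = (35803 + 160152)*(130527 + 136) = 195955*130663 = 25604068165)
(v + V(-219, I)) + f = (5985 + 100) + 25604068165 = 6085 + 25604068165 = 25604074250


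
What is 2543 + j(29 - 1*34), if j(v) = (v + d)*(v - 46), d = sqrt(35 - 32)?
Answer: 2798 - 51*sqrt(3) ≈ 2709.7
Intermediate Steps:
d = sqrt(3) ≈ 1.7320
j(v) = (-46 + v)*(v + sqrt(3)) (j(v) = (v + sqrt(3))*(v - 46) = (v + sqrt(3))*(-46 + v) = (-46 + v)*(v + sqrt(3)))
2543 + j(29 - 1*34) = 2543 + ((29 - 1*34)**2 - 46*(29 - 1*34) - 46*sqrt(3) + (29 - 1*34)*sqrt(3)) = 2543 + ((29 - 34)**2 - 46*(29 - 34) - 46*sqrt(3) + (29 - 34)*sqrt(3)) = 2543 + ((-5)**2 - 46*(-5) - 46*sqrt(3) - 5*sqrt(3)) = 2543 + (25 + 230 - 46*sqrt(3) - 5*sqrt(3)) = 2543 + (255 - 51*sqrt(3)) = 2798 - 51*sqrt(3)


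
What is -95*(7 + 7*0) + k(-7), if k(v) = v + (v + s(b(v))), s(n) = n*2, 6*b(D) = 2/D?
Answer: -14261/21 ≈ -679.10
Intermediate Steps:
b(D) = 1/(3*D) (b(D) = (2/D)/6 = 1/(3*D))
s(n) = 2*n
k(v) = 2*v + 2/(3*v) (k(v) = v + (v + 2*(1/(3*v))) = v + (v + 2/(3*v)) = 2*v + 2/(3*v))
-95*(7 + 7*0) + k(-7) = -95*(7 + 7*0) + (2*(-7) + (⅔)/(-7)) = -95*(7 + 0) + (-14 + (⅔)*(-⅐)) = -95*7 + (-14 - 2/21) = -665 - 296/21 = -14261/21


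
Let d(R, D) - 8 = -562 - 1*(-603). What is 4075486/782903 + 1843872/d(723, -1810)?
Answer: 1443772619230/38362247 ≈ 37635.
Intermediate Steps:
d(R, D) = 49 (d(R, D) = 8 + (-562 - 1*(-603)) = 8 + (-562 + 603) = 8 + 41 = 49)
4075486/782903 + 1843872/d(723, -1810) = 4075486/782903 + 1843872/49 = 1443772619230/38362247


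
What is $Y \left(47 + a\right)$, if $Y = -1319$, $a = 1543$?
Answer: $-2097210$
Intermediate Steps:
$Y \left(47 + a\right) = - 1319 \left(47 + 1543\right) = \left(-1319\right) 1590 = -2097210$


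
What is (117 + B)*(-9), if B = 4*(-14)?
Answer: -549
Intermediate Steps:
B = -56
(117 + B)*(-9) = (117 - 56)*(-9) = 61*(-9) = -549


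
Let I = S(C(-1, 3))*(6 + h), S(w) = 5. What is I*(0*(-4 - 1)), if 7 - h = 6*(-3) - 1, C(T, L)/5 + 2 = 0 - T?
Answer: 0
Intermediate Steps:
C(T, L) = -10 - 5*T (C(T, L) = -10 + 5*(0 - T) = -10 + 5*(-T) = -10 - 5*T)
h = 26 (h = 7 - (6*(-3) - 1) = 7 - (-18 - 1) = 7 - 1*(-19) = 7 + 19 = 26)
I = 160 (I = 5*(6 + 26) = 5*32 = 160)
I*(0*(-4 - 1)) = 160*(0*(-4 - 1)) = 160*(0*(-5)) = 160*0 = 0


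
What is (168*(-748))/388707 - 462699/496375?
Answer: -7340327521/5846801125 ≈ -1.2554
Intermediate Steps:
(168*(-748))/388707 - 462699/496375 = -125664*1/388707 - 462699*1/496375 = -3808/11779 - 462699/496375 = -7340327521/5846801125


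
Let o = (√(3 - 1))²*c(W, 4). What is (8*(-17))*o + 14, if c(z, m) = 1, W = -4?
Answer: -258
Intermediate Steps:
o = 2 (o = (√(3 - 1))²*1 = (√2)²*1 = 2*1 = 2)
(8*(-17))*o + 14 = (8*(-17))*2 + 14 = -136*2 + 14 = -272 + 14 = -258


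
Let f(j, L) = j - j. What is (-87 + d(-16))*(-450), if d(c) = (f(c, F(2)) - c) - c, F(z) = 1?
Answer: 24750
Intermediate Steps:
f(j, L) = 0
d(c) = -2*c (d(c) = (0 - c) - c = -c - c = -2*c)
(-87 + d(-16))*(-450) = (-87 - 2*(-16))*(-450) = (-87 + 32)*(-450) = -55*(-450) = 24750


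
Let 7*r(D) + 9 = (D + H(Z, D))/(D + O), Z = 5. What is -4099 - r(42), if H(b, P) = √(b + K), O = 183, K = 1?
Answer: -2151314/525 - √6/1575 ≈ -4097.7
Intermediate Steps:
H(b, P) = √(1 + b) (H(b, P) = √(b + 1) = √(1 + b))
r(D) = -9/7 + (D + √6)/(7*(183 + D)) (r(D) = -9/7 + ((D + √(1 + 5))/(D + 183))/7 = -9/7 + ((D + √6)/(183 + D))/7 = -9/7 + (D + √6)/(7*(183 + D)))
-4099 - r(42) = -4099 - (-1647 + √6 - 8*42)/(7*(183 + 42)) = -4099 - (-1647 + √6 - 336)/(7*225) = -4099 - (-1983 + √6)/(7*225) = -4099 - (-661/525 + √6/1575) = -4099 + (661/525 - √6/1575) = -2151314/525 - √6/1575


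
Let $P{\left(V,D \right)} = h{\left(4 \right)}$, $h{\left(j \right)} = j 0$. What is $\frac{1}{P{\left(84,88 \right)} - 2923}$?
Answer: $- \frac{1}{2923} \approx -0.00034211$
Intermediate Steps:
$h{\left(j \right)} = 0$
$P{\left(V,D \right)} = 0$
$\frac{1}{P{\left(84,88 \right)} - 2923} = \frac{1}{0 - 2923} = \frac{1}{-2923} = - \frac{1}{2923}$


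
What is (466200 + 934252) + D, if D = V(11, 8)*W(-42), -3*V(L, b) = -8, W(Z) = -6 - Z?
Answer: 1400548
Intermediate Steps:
V(L, b) = 8/3 (V(L, b) = -1/3*(-8) = 8/3)
D = 96 (D = 8*(-6 - 1*(-42))/3 = 8*(-6 + 42)/3 = (8/3)*36 = 96)
(466200 + 934252) + D = (466200 + 934252) + 96 = 1400452 + 96 = 1400548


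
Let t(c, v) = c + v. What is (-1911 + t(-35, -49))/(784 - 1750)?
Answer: 95/46 ≈ 2.0652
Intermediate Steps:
(-1911 + t(-35, -49))/(784 - 1750) = (-1911 + (-35 - 49))/(784 - 1750) = (-1911 - 84)/(-966) = -1995*(-1/966) = 95/46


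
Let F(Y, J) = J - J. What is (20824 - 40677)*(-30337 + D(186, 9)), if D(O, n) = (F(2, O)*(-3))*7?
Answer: 602280461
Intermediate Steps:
F(Y, J) = 0
D(O, n) = 0 (D(O, n) = (0*(-3))*7 = 0*7 = 0)
(20824 - 40677)*(-30337 + D(186, 9)) = (20824 - 40677)*(-30337 + 0) = -19853*(-30337) = 602280461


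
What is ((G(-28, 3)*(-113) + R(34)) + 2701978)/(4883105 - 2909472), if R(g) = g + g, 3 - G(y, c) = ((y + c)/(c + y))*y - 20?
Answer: 2696283/1973633 ≈ 1.3662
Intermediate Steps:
G(y, c) = 23 - y (G(y, c) = 3 - (((y + c)/(c + y))*y - 20) = 3 - (((c + y)/(c + y))*y - 20) = 3 - (1*y - 20) = 3 - (y - 20) = 3 - (-20 + y) = 3 + (20 - y) = 23 - y)
R(g) = 2*g
((G(-28, 3)*(-113) + R(34)) + 2701978)/(4883105 - 2909472) = (((23 - 1*(-28))*(-113) + 2*34) + 2701978)/(4883105 - 2909472) = (((23 + 28)*(-113) + 68) + 2701978)/1973633 = ((51*(-113) + 68) + 2701978)*(1/1973633) = ((-5763 + 68) + 2701978)*(1/1973633) = (-5695 + 2701978)*(1/1973633) = 2696283*(1/1973633) = 2696283/1973633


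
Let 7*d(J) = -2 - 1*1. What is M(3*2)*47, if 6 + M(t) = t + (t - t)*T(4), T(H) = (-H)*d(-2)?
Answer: 0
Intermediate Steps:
d(J) = -3/7 (d(J) = (-2 - 1*1)/7 = (-2 - 1)/7 = (⅐)*(-3) = -3/7)
T(H) = 3*H/7 (T(H) = -H*(-3/7) = 3*H/7)
M(t) = -6 + t (M(t) = -6 + (t + (t - t)*((3/7)*4)) = -6 + (t + 0*(12/7)) = -6 + (t + 0) = -6 + t)
M(3*2)*47 = (-6 + 3*2)*47 = (-6 + 6)*47 = 0*47 = 0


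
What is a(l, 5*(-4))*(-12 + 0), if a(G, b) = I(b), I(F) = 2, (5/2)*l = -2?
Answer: -24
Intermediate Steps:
l = -4/5 (l = (2/5)*(-2) = -4/5 ≈ -0.80000)
a(G, b) = 2
a(l, 5*(-4))*(-12 + 0) = 2*(-12 + 0) = 2*(-12) = -24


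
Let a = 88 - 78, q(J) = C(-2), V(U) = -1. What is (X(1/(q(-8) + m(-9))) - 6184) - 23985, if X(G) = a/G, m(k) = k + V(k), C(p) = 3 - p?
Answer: -30219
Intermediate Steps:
q(J) = 5 (q(J) = 3 - 1*(-2) = 3 + 2 = 5)
m(k) = -1 + k (m(k) = k - 1 = -1 + k)
a = 10
X(G) = 10/G
(X(1/(q(-8) + m(-9))) - 6184) - 23985 = (10/(1/(5 + (-1 - 9))) - 6184) - 23985 = (10/(1/(5 - 10)) - 6184) - 23985 = (10/(1/(-5)) - 6184) - 23985 = (10/(-⅕) - 6184) - 23985 = (10*(-5) - 6184) - 23985 = (-50 - 6184) - 23985 = -6234 - 23985 = -30219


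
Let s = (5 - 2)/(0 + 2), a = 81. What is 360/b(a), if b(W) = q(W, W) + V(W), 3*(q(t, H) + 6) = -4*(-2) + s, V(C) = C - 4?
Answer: 432/89 ≈ 4.8539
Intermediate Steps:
V(C) = -4 + C
s = 3/2 ≈ 1.5000
q(t, H) = -17/6 (q(t, H) = -6 + (-4*(-2) + 3/2)/3 = -6 + (8 + 3/2)/3 = -6 + (1/3)*(19/2) = -6 + 19/6 = -17/6)
b(W) = -41/6 + W (b(W) = -17/6 + (-4 + W) = -41/6 + W)
360/b(a) = 360/(-41/6 + 81) = 360/(445/6) = 360*(6/445) = 432/89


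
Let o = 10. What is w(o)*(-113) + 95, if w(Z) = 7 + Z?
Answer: -1826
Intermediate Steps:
w(o)*(-113) + 95 = (7 + 10)*(-113) + 95 = 17*(-113) + 95 = -1921 + 95 = -1826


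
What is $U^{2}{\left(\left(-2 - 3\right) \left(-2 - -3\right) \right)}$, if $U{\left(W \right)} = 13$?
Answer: $169$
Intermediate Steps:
$U^{2}{\left(\left(-2 - 3\right) \left(-2 - -3\right) \right)} = 13^{2} = 169$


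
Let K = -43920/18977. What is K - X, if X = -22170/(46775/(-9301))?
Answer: -783034383018/177529835 ≈ -4410.7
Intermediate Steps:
K = -43920/18977 (K = -43920*1/18977 = -43920/18977 ≈ -2.3144)
X = 41240634/9355 (X = -22170/(46775*(-1/9301)) = -22170/(-46775/9301) = -22170*(-9301/46775) = 41240634/9355 ≈ 4408.4)
K - X = -43920/18977 - 1*41240634/9355 = -43920/18977 - 41240634/9355 = -783034383018/177529835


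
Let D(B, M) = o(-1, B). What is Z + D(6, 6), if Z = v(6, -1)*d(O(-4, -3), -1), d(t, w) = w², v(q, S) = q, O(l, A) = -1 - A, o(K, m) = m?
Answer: 12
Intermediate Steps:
D(B, M) = B
Z = 6 (Z = 6*(-1)² = 6*1 = 6)
Z + D(6, 6) = 6 + 6 = 12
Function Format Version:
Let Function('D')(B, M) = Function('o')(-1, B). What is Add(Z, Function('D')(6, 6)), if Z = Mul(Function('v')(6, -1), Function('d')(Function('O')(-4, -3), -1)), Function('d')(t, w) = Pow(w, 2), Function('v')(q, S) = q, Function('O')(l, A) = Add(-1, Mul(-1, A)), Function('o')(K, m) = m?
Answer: 12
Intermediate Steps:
Function('D')(B, M) = B
Z = 6 (Z = Mul(6, Pow(-1, 2)) = Mul(6, 1) = 6)
Add(Z, Function('D')(6, 6)) = Add(6, 6) = 12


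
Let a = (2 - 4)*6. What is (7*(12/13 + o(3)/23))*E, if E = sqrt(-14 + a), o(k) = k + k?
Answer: 2478*I*sqrt(26)/299 ≈ 42.259*I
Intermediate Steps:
o(k) = 2*k
a = -12 (a = -2*6 = -12)
E = I*sqrt(26) (E = sqrt(-14 - 12) = sqrt(-26) = I*sqrt(26) ≈ 5.099*I)
(7*(12/13 + o(3)/23))*E = (7*(12/13 + (2*3)/23))*(I*sqrt(26)) = (7*(12*(1/13) + 6*(1/23)))*(I*sqrt(26)) = (7*(12/13 + 6/23))*(I*sqrt(26)) = (7*(354/299))*(I*sqrt(26)) = 2478*(I*sqrt(26))/299 = 2478*I*sqrt(26)/299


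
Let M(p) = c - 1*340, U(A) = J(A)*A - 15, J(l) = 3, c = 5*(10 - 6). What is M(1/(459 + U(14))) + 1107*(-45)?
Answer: -50135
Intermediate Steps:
c = 20 (c = 5*4 = 20)
U(A) = -15 + 3*A (U(A) = 3*A - 15 = -15 + 3*A)
M(p) = -320 (M(p) = 20 - 1*340 = 20 - 340 = -320)
M(1/(459 + U(14))) + 1107*(-45) = -320 + 1107*(-45) = -320 - 49815 = -50135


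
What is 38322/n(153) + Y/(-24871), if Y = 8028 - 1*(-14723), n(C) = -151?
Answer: -956541863/3755521 ≈ -254.70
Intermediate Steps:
Y = 22751 (Y = 8028 + 14723 = 22751)
38322/n(153) + Y/(-24871) = 38322/(-151) + 22751/(-24871) = 38322*(-1/151) + 22751*(-1/24871) = -38322/151 - 22751/24871 = -956541863/3755521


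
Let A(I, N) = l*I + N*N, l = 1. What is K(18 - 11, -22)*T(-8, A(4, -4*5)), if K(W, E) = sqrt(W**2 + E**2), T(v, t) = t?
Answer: 404*sqrt(533) ≈ 9327.1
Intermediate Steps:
A(I, N) = I + N**2 (A(I, N) = 1*I + N*N = I + N**2)
K(W, E) = sqrt(E**2 + W**2)
K(18 - 11, -22)*T(-8, A(4, -4*5)) = sqrt((-22)**2 + (18 - 11)**2)*(4 + (-4*5)**2) = sqrt(484 + 7**2)*(4 + (-20)**2) = sqrt(484 + 49)*(4 + 400) = sqrt(533)*404 = 404*sqrt(533)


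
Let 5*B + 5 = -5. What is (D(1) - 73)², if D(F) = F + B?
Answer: 5476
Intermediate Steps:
B = -2 (B = -1 + (⅕)*(-5) = -1 - 1 = -2)
D(F) = -2 + F (D(F) = F - 2 = -2 + F)
(D(1) - 73)² = ((-2 + 1) - 73)² = (-1 - 73)² = (-74)² = 5476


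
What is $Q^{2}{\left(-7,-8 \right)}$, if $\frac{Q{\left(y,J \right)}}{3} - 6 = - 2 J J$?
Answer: $133956$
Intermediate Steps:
$Q{\left(y,J \right)} = 18 - 6 J^{2}$ ($Q{\left(y,J \right)} = 18 + 3 - 2 J J = 18 + 3 \left(- 2 J^{2}\right) = 18 - 6 J^{2}$)
$Q^{2}{\left(-7,-8 \right)} = \left(18 - 6 \left(-8\right)^{2}\right)^{2} = \left(18 - 384\right)^{2} = \left(-366\right)^{2} = 133956$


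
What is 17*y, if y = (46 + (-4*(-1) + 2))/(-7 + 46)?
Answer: 68/3 ≈ 22.667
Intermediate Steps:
y = 4/3 (y = (46 + (4 + 2))/39 = (46 + 6)*(1/39) = 52*(1/39) = 4/3 ≈ 1.3333)
17*y = 17*(4/3) = 68/3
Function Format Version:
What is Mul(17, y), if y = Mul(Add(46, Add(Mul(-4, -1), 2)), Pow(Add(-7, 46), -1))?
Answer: Rational(68, 3) ≈ 22.667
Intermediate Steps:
y = Rational(4, 3) (y = Mul(Add(46, Add(4, 2)), Pow(39, -1)) = Mul(Add(46, 6), Rational(1, 39)) = Mul(52, Rational(1, 39)) = Rational(4, 3) ≈ 1.3333)
Mul(17, y) = Mul(17, Rational(4, 3)) = Rational(68, 3)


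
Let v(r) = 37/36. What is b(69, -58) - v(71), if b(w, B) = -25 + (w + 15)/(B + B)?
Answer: -27929/1044 ≈ -26.752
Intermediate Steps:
v(r) = 37/36 (v(r) = 37*(1/36) = 37/36)
b(w, B) = -25 + (15 + w)/(2*B) (b(w, B) = -25 + (15 + w)/((2*B)) = -25 + (15 + w)*(1/(2*B)) = -25 + (15 + w)/(2*B))
b(69, -58) - v(71) = (½)*(15 + 69 - 50*(-58))/(-58) - 1*37/36 = (½)*(-1/58)*(15 + 69 + 2900) - 37/36 = (½)*(-1/58)*2984 - 37/36 = -746/29 - 37/36 = -27929/1044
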